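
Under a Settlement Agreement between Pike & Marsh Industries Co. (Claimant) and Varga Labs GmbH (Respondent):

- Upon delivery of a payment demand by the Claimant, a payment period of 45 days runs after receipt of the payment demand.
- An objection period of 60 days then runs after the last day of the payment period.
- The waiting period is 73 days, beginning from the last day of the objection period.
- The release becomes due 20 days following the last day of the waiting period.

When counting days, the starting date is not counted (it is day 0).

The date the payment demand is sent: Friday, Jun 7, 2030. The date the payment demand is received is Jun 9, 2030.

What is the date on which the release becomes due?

The last day of the payment period: Jun 9, 2030 + 45 days = Jul 24, 2030.
Adding 60 calendar days to Jul 24, 2030 gives Sep 22, 2030, which is the last day of the objection period.
The last day of the waiting period: 73 calendar days after Sep 22, 2030 is Dec 4, 2030.
The date on which the release becomes due: 20 calendar days after Dec 4, 2030 is Dec 24, 2030.

Dec 24, 2030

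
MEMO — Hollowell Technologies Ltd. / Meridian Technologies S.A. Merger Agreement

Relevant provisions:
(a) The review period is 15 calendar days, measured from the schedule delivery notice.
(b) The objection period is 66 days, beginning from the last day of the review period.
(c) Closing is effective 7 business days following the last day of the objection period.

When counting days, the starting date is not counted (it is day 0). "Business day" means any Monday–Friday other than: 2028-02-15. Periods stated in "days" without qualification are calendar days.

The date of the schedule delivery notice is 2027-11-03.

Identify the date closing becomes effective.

2028-02-01

The last day of the review period: 15 calendar days after 2027-11-03 is 2027-11-18.
The last day of the objection period: 2027-11-18 + 66 days = 2028-01-23.
The date closing becomes effective: 7 business days after Sunday, 2028-01-23, skipping weekends — Jan 24, Jan 25, Jan 26, Jan 27, Jan 28, Jan 31, Feb 1 — lands on Tuesday, 2028-02-01.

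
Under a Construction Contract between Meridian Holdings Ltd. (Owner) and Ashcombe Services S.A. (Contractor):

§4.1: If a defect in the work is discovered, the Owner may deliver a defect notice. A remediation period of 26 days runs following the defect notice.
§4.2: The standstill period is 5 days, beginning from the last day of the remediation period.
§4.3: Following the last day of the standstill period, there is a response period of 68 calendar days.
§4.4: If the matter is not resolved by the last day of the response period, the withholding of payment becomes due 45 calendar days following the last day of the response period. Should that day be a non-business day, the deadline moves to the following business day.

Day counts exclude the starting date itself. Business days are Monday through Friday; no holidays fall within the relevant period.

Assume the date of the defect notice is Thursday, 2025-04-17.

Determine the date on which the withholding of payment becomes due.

The last day of the remediation period: 2025-04-17 + 26 days = 2025-05-13.
Adding 5 calendar days to 2025-05-13 gives 2025-05-18, which is the last day of the standstill period.
The last day of the response period: 68 calendar days after 2025-05-18 is 2025-07-25.
Adding 45 calendar days to 2025-07-25 gives 2025-09-08, which is the date on which the withholding of payment becomes due. 2025-09-08 is a Monday, so no roll-forward applies.

2025-09-08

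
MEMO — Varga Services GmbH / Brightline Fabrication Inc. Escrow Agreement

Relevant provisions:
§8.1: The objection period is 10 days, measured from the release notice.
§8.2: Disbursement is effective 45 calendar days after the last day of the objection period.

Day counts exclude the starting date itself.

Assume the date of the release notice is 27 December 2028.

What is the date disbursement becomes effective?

20 February 2029

Adding 10 calendar days to 27 December 2028 gives 6 January 2029, which is the last day of the objection period.
Adding 45 calendar days to 6 January 2029 gives 20 February 2029, which is the date disbursement becomes effective.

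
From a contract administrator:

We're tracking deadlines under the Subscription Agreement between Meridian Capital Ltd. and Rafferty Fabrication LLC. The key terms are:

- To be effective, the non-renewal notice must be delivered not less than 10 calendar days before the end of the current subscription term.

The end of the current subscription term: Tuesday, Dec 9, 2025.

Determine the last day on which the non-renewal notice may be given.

Dec 9, 2025 minus 10 days is Nov 29, 2025.

Nov 29, 2025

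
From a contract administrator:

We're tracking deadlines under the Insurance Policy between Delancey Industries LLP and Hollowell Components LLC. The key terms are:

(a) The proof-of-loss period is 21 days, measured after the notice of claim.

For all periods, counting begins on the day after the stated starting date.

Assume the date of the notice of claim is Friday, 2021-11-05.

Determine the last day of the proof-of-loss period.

2021-11-26

The last day of the proof-of-loss period: 2021-11-05 + 21 days = 2021-11-26.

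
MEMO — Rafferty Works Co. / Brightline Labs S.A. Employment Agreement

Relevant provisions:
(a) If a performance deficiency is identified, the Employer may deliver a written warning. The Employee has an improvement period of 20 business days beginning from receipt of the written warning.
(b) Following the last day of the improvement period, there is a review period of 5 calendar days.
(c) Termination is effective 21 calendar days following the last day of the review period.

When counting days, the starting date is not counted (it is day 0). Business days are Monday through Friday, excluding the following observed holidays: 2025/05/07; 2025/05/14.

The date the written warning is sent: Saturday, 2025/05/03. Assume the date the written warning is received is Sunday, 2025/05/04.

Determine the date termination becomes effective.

2025/06/29

From Sunday, 2025/05/04, 20 business days (May 5, May 6, May 8, May 9, …, May 30, Jun 2, Jun 3, skipping weekends and the listed holidays on May 7, May 14) brings us to Tuesday, 2025/06/03, which is the last day of the improvement period.
The last day of the review period: 5 calendar days after 2025/06/03 is 2025/06/08.
Adding 21 calendar days to 2025/06/08 gives 2025/06/29, which is the date termination becomes effective.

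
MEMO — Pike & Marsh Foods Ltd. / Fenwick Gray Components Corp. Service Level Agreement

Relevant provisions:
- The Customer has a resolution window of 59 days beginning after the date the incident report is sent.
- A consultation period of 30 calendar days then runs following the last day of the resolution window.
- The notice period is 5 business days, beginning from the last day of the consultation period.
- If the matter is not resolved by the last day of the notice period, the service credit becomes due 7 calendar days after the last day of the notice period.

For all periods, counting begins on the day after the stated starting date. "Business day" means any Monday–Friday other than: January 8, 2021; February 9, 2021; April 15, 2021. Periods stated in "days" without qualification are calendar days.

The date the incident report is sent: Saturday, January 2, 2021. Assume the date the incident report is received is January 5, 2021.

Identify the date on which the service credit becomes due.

The last day of the resolution window: 59 calendar days after January 2, 2021 is March 2, 2021.
The last day of the consultation period: March 2, 2021 + 30 days = April 1, 2021.
The last day of the notice period: 5 business days after Thursday, April 1, 2021, skipping weekends — Apr 2, Apr 5, Apr 6, Apr 7, Apr 8 — lands on Thursday, April 8, 2021.
The date on which the service credit becomes due: 7 calendar days after April 8, 2021 is April 15, 2021.

April 15, 2021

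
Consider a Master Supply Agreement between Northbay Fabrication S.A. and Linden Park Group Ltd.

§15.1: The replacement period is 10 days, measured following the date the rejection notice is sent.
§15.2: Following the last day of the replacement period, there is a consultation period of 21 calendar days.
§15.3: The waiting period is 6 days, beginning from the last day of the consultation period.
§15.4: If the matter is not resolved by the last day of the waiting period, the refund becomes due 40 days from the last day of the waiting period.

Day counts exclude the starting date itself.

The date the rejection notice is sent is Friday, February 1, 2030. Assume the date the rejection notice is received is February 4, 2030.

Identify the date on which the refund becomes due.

April 19, 2030

Adding 10 calendar days to February 1, 2030 gives February 11, 2030, which is the last day of the replacement period.
The last day of the consultation period: February 11, 2030 + 21 days = March 4, 2030.
The last day of the waiting period: 6 calendar days after March 4, 2030 is March 10, 2030.
The date on which the refund becomes due: March 10, 2030 + 40 days = April 19, 2030.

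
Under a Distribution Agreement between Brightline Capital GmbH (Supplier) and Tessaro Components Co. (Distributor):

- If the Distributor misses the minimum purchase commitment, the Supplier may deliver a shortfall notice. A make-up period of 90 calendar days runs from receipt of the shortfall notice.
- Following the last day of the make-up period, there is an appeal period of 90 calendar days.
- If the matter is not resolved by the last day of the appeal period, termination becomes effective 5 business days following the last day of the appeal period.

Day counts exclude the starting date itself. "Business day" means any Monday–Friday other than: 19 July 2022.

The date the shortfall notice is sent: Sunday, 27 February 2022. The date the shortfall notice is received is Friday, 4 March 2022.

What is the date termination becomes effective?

Adding 90 calendar days to 4 March 2022 gives 2 June 2022, which is the last day of the make-up period.
The last day of the appeal period: 90 calendar days after 2 June 2022 is 31 August 2022.
The date termination becomes effective: counting 5 business days from Wednesday, 31 August 2022 (Sep 1, Sep 2, Sep 5, Sep 6, Sep 7, skipping weekends) reaches Wednesday, 7 September 2022.

7 September 2022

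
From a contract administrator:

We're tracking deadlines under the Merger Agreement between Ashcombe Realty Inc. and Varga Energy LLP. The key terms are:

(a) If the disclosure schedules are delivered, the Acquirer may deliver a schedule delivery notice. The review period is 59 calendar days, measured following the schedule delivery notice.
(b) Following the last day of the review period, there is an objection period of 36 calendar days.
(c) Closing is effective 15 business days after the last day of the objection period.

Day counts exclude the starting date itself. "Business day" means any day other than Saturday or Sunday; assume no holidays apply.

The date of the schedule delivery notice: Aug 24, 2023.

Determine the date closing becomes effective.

Dec 18, 2023

The last day of the review period: 59 calendar days after Aug 24, 2023 is Oct 22, 2023.
Adding 36 calendar days to Oct 22, 2023 gives Nov 27, 2023, which is the last day of the objection period.
The date closing becomes effective: counting 15 business days from Monday, Nov 27, 2023 (Nov 28, Nov 29, Nov 30, Dec 1, …, Dec 14, Dec 15, Dec 18, skipping weekends) reaches Monday, Dec 18, 2023.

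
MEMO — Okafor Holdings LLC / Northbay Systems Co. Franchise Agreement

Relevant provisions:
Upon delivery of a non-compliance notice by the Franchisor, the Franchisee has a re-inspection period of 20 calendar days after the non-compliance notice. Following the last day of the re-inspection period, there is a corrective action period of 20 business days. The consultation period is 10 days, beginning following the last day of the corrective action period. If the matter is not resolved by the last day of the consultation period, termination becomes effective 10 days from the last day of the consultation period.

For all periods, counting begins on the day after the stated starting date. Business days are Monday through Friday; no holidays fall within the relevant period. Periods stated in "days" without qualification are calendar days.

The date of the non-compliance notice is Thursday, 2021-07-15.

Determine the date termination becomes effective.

The last day of the re-inspection period: 2021-07-15 + 20 days = 2021-08-04.
The last day of the corrective action period: counting 20 business days from Wednesday, 2021-08-04 (Aug 5, Aug 6, Aug 9, Aug 10, …, Aug 30, Aug 31, Sep 1, skipping weekends) reaches Wednesday, 2021-09-01.
Adding 10 calendar days to 2021-09-01 gives 2021-09-11, which is the last day of the consultation period.
The date termination becomes effective: 10 calendar days after 2021-09-11 is 2021-09-21.

2021-09-21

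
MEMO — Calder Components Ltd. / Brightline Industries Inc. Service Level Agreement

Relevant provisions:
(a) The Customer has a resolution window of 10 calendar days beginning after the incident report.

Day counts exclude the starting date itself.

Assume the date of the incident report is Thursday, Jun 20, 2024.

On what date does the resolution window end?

Jun 30, 2024

The last day of the resolution window: Jun 20, 2024 + 10 days = Jun 30, 2024.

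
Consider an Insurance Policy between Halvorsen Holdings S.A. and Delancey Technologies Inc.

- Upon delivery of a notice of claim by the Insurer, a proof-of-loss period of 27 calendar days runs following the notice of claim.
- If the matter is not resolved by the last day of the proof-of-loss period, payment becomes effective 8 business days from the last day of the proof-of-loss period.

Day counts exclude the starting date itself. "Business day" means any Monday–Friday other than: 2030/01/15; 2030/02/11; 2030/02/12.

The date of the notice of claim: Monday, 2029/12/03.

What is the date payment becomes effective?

2030/01/09

Adding 27 calendar days to 2029/12/03 gives 2029/12/30, which is the last day of the proof-of-loss period.
The date payment becomes effective: 8 business days after Sunday, 2029/12/30, skipping weekends — Dec 31, Jan 1, Jan 2, Jan 3, Jan 4, Jan 7, Jan 8, Jan 9 — lands on Wednesday, 2030/01/09.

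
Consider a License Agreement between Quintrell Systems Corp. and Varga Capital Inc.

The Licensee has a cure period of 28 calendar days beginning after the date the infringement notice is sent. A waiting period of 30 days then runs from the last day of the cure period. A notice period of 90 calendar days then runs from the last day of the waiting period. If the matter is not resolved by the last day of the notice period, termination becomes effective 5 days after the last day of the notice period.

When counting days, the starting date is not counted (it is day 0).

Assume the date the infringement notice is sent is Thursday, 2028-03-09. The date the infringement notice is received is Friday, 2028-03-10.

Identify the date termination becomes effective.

2028-08-09

The last day of the cure period: 28 calendar days after 2028-03-09 is 2028-04-06.
Adding 30 calendar days to 2028-04-06 gives 2028-05-06, which is the last day of the waiting period.
The last day of the notice period: 2028-05-06 + 90 days = 2028-08-04.
Adding 5 calendar days to 2028-08-04 gives 2028-08-09, which is the date termination becomes effective.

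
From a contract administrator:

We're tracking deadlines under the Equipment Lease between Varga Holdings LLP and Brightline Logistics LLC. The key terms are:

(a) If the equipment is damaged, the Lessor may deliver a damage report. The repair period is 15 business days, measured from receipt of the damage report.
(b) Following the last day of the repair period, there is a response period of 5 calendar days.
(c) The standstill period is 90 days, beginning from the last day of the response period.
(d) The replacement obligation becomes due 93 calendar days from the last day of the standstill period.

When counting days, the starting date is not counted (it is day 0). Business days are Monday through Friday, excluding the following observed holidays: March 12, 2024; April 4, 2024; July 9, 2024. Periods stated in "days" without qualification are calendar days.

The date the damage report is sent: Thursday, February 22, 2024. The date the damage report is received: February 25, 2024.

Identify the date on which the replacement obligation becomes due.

The last day of the repair period: counting 15 business days from Sunday, February 25, 2024 (Feb 26, Feb 27, Feb 28, Feb 29, …, Mar 14, Mar 15, Mar 18, skipping weekends and the listed holiday on Mar 12) reaches Monday, March 18, 2024.
The last day of the response period: March 18, 2024 + 5 days = March 23, 2024.
Adding 90 calendar days to March 23, 2024 gives June 21, 2024, which is the last day of the standstill period.
Adding 93 calendar days to June 21, 2024 gives September 22, 2024, which is the date on which the replacement obligation becomes due.

September 22, 2024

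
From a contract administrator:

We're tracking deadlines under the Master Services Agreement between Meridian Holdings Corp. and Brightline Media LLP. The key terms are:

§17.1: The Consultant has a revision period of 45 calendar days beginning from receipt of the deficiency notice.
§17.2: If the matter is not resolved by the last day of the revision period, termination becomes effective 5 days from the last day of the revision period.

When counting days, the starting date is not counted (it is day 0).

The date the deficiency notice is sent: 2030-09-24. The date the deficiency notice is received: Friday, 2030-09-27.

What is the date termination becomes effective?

2030-11-16

The last day of the revision period: 2030-09-27 + 45 days = 2030-11-11.
The date termination becomes effective: 2030-11-11 + 5 days = 2030-11-16.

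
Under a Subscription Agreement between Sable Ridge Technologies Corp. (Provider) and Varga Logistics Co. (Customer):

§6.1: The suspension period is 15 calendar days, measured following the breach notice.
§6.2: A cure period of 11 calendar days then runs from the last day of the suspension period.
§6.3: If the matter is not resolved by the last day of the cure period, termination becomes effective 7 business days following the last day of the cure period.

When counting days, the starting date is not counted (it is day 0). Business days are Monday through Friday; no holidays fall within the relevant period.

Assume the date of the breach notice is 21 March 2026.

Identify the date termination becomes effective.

27 April 2026

Adding 15 calendar days to 21 March 2026 gives 5 April 2026, which is the last day of the suspension period.
The last day of the cure period: 5 April 2026 + 11 days = 16 April 2026.
From Thursday, 16 April 2026, 7 business days (Apr 17, Apr 20, Apr 21, Apr 22, Apr 23, Apr 24, Apr 27, skipping weekends) brings us to Monday, 27 April 2026, which is the date termination becomes effective.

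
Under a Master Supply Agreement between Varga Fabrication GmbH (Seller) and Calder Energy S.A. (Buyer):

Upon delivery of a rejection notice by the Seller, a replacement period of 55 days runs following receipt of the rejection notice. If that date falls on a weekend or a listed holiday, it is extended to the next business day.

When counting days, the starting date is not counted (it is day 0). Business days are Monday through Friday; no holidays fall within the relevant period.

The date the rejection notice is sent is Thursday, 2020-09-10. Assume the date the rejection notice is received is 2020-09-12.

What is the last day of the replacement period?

The last day of the replacement period: 2020-09-12 + 55 days = 2020-11-06. 2020-11-06 is a Friday, so no roll-forward applies.

2020-11-06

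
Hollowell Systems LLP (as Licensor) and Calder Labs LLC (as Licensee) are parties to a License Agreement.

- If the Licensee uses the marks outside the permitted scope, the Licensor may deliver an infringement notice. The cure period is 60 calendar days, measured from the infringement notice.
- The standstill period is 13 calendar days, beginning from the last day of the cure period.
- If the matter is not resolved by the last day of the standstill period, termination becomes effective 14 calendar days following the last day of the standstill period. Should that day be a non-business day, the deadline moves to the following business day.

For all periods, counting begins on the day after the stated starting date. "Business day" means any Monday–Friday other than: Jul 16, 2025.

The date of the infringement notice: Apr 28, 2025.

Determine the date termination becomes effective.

Adding 60 calendar days to Apr 28, 2025 gives Jun 27, 2025, which is the last day of the cure period.
The last day of the standstill period: 13 calendar days after Jun 27, 2025 is Jul 10, 2025.
The date termination becomes effective: Jul 10, 2025 + 14 days = Jul 24, 2025. Jul 24, 2025 is a Thursday and is not a listed holiday, so no roll-forward applies.

Jul 24, 2025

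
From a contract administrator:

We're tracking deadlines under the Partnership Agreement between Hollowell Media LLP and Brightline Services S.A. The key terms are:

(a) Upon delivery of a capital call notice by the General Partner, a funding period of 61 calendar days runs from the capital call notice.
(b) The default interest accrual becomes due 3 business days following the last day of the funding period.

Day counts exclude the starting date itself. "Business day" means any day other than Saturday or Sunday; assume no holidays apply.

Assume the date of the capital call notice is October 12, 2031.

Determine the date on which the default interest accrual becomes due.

December 17, 2031

The last day of the funding period: October 12, 2031 + 61 days = December 12, 2031.
The date on which the default interest accrual becomes due: counting 3 business days from Friday, December 12, 2031 (Dec 15, Dec 16, Dec 17, skipping weekends) reaches Wednesday, December 17, 2031.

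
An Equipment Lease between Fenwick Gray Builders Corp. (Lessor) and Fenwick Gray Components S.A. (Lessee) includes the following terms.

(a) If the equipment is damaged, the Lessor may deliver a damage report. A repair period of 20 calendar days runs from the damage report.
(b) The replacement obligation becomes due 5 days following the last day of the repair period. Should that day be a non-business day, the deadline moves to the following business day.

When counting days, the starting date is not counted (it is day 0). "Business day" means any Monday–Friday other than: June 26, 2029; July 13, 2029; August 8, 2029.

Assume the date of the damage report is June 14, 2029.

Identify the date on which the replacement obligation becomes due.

July 9, 2029

The last day of the repair period: June 14, 2029 + 20 days = July 4, 2029.
The date on which the replacement obligation becomes due: July 4, 2029 + 5 days = July 9, 2029. July 9, 2029 is a Monday and is not a listed holiday, so no roll-forward applies.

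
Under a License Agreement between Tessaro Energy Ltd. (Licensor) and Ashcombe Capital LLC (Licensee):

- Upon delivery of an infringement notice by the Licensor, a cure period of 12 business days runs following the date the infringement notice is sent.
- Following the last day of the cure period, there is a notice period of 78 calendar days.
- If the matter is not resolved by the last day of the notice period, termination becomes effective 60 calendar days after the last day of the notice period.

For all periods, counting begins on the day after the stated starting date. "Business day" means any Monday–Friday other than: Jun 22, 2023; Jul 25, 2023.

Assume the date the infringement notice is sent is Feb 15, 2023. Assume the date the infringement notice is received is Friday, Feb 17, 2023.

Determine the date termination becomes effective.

Jul 19, 2023

From Wednesday, Feb 15, 2023, 12 business days (Feb 16, Feb 17, Feb 20, Feb 21, …, Mar 1, Mar 2, Mar 3, skipping weekends) brings us to Friday, Mar 3, 2023, which is the last day of the cure period.
The last day of the notice period: 78 calendar days after Mar 3, 2023 is May 20, 2023.
The date termination becomes effective: May 20, 2023 + 60 days = Jul 19, 2023.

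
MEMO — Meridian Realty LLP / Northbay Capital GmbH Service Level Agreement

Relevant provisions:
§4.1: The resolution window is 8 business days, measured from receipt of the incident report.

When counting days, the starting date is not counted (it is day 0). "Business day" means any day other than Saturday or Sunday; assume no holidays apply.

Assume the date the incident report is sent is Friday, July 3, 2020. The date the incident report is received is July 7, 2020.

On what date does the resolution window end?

From Tuesday, July 7, 2020, 8 business days (Jul 8, Jul 9, Jul 10, Jul 13, Jul 14, Jul 15, Jul 16, Jul 17, skipping weekends) brings us to Friday, July 17, 2020, which is the last day of the resolution window.

July 17, 2020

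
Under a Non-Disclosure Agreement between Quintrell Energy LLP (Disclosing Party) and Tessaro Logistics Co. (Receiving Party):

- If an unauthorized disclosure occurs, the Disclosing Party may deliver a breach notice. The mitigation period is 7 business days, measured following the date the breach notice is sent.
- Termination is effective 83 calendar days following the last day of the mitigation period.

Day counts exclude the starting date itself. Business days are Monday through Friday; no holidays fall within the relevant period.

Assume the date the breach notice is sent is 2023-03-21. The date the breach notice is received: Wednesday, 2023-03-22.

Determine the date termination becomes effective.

2023-06-21

From Tuesday, 2023-03-21, 7 business days (Mar 22, Mar 23, Mar 24, Mar 27, Mar 28, Mar 29, Mar 30, skipping weekends) brings us to Thursday, 2023-03-30, which is the last day of the mitigation period.
The date termination becomes effective: 2023-03-30 + 83 days = 2023-06-21.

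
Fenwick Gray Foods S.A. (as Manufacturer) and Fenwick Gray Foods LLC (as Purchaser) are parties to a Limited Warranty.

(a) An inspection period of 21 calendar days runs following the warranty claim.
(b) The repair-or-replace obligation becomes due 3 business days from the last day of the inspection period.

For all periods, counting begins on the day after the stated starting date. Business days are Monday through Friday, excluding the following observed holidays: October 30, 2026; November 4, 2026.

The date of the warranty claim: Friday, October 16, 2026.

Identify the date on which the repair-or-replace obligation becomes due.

Adding 21 calendar days to October 16, 2026 gives November 6, 2026, which is the last day of the inspection period.
From Friday, November 6, 2026, 3 business days (Nov 9, Nov 10, Nov 11, skipping weekends) brings us to Wednesday, November 11, 2026, which is the date on which the repair-or-replace obligation becomes due.

November 11, 2026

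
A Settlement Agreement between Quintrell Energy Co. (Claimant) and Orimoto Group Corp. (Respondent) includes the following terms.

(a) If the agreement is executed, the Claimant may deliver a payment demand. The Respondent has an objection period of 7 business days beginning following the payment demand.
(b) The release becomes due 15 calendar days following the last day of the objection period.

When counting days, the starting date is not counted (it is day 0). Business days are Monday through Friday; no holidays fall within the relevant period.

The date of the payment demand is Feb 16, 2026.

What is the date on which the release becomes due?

The last day of the objection period: counting 7 business days from Monday, Feb 16, 2026 (Feb 17, Feb 18, Feb 19, Feb 20, Feb 23, Feb 24, Feb 25, skipping weekends) reaches Wednesday, Feb 25, 2026.
The date on which the release becomes due: Feb 25, 2026 + 15 days = Mar 12, 2026.

Mar 12, 2026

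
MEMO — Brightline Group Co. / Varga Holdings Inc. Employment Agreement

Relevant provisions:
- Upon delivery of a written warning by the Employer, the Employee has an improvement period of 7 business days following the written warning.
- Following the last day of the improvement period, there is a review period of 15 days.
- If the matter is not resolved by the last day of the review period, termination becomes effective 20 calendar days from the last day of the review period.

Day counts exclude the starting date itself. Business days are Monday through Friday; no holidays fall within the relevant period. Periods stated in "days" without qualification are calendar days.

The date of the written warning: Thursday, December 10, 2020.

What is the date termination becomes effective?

The last day of the improvement period: 7 business days after Thursday, December 10, 2020, skipping weekends — Dec 11, Dec 14, Dec 15, Dec 16, Dec 17, Dec 18, Dec 21 — lands on Monday, December 21, 2020.
The last day of the review period: December 21, 2020 + 15 days = January 5, 2021.
Adding 20 calendar days to January 5, 2021 gives January 25, 2021, which is the date termination becomes effective.

January 25, 2021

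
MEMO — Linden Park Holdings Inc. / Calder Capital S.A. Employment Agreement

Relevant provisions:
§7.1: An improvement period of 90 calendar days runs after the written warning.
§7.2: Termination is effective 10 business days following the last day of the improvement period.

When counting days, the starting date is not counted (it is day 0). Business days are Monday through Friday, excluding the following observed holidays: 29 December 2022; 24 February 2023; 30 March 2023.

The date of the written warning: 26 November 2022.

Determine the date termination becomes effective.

10 March 2023

The last day of the improvement period: 90 calendar days after 26 November 2022 is 24 February 2023.
From Friday, 24 February 2023, 10 business days (Feb 27, Feb 28, Mar 1, Mar 2, Mar 3, Mar 6, Mar 7, Mar 8, Mar 9, Mar 10, skipping weekends) brings us to Friday, 10 March 2023, which is the date termination becomes effective.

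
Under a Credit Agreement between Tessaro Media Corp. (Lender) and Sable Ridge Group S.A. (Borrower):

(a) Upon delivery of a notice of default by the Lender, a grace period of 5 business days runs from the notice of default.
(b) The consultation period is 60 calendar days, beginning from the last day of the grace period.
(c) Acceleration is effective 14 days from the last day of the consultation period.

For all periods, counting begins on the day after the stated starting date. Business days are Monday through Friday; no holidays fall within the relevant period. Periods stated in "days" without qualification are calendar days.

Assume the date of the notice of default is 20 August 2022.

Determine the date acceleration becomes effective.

8 November 2022

The last day of the grace period: 5 business days after Saturday, 20 August 2022, skipping weekends — Aug 22, Aug 23, Aug 24, Aug 25, Aug 26 — lands on Friday, 26 August 2022.
Adding 60 calendar days to 26 August 2022 gives 25 October 2022, which is the last day of the consultation period.
Adding 14 calendar days to 25 October 2022 gives 8 November 2022, which is the date acceleration becomes effective.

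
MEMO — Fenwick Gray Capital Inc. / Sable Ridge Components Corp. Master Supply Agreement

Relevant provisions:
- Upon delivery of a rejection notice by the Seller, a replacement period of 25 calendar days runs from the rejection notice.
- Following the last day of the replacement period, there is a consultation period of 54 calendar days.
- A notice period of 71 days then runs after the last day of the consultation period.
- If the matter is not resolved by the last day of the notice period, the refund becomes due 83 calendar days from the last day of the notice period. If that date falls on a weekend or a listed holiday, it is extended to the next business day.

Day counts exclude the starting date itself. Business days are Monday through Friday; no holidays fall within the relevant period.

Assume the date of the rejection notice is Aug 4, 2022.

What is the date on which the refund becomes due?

Mar 27, 2023

Adding 25 calendar days to Aug 4, 2022 gives Aug 29, 2022, which is the last day of the replacement period.
The last day of the consultation period: Aug 29, 2022 + 54 days = Oct 22, 2022.
Adding 71 calendar days to Oct 22, 2022 gives Jan 1, 2023, which is the last day of the notice period.
Adding 83 calendar days to Jan 1, 2023 gives Mar 25, 2023, which is the date on which the refund becomes due. That falls on a Saturday, so it rolls to the next business day, Monday, Mar 27, 2023.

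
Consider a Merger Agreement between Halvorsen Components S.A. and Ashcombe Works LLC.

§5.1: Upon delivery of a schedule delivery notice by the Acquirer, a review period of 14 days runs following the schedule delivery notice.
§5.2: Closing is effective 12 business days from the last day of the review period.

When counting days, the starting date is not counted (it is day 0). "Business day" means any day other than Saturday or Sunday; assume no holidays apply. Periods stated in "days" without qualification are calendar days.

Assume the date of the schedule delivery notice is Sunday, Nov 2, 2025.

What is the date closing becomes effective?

Dec 2, 2025

The last day of the review period: 14 calendar days after Nov 2, 2025 is Nov 16, 2025.
From Sunday, Nov 16, 2025, 12 business days (Nov 17, Nov 18, Nov 19, Nov 20, …, Nov 28, Dec 1, Dec 2, skipping weekends) brings us to Tuesday, Dec 2, 2025, which is the date closing becomes effective.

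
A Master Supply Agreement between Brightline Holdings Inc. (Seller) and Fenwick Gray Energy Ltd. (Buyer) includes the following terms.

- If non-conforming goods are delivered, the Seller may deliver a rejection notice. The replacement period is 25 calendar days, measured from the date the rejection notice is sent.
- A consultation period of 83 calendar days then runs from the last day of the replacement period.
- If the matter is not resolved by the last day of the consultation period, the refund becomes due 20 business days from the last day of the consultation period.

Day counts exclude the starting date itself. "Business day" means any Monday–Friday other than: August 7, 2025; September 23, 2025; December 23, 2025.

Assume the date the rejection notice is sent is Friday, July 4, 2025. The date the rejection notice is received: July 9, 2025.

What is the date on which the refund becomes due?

Adding 25 calendar days to July 4, 2025 gives July 29, 2025, which is the last day of the replacement period.
The last day of the consultation period: 83 calendar days after July 29, 2025 is October 20, 2025.
The date on which the refund becomes due: counting 20 business days from Monday, October 20, 2025 (Oct 21, Oct 22, Oct 23, Oct 24, …, Nov 13, Nov 14, Nov 17, skipping weekends) reaches Monday, November 17, 2025.

November 17, 2025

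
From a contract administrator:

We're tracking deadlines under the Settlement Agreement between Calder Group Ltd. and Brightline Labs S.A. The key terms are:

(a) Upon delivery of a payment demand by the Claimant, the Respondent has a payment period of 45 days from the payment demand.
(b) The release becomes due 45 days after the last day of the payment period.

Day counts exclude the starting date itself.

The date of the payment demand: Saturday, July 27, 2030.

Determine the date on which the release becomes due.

October 25, 2030

Adding 45 calendar days to July 27, 2030 gives September 10, 2030, which is the last day of the payment period.
Adding 45 calendar days to September 10, 2030 gives October 25, 2030, which is the date on which the release becomes due.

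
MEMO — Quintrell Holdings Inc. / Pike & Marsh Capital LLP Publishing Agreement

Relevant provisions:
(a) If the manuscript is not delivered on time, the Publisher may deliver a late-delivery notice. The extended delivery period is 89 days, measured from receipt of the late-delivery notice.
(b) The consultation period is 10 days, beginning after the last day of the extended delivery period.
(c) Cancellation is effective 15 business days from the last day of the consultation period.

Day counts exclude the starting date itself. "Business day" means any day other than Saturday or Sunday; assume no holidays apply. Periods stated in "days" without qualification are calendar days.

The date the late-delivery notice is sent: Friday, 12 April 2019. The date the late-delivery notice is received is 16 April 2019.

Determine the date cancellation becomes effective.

The last day of the extended delivery period: 16 April 2019 + 89 days = 14 July 2019.
The last day of the consultation period: 10 calendar days after 14 July 2019 is 24 July 2019.
The date cancellation becomes effective: counting 15 business days from Wednesday, 24 July 2019 (Jul 25, Jul 26, Jul 29, Jul 30, …, Aug 12, Aug 13, Aug 14, skipping weekends) reaches Wednesday, 14 August 2019.

14 August 2019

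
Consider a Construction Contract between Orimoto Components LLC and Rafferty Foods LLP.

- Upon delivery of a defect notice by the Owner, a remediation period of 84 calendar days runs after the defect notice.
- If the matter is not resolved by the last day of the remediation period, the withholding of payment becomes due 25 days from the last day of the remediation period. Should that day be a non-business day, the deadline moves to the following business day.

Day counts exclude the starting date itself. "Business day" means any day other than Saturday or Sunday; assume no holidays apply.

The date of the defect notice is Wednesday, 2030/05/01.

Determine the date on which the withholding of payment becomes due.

Adding 84 calendar days to 2030/05/01 gives 2030/07/24, which is the last day of the remediation period.
The date on which the withholding of payment becomes due: 2030/07/24 + 25 days = 2030/08/18. That falls on a Sunday, so it rolls to the next business day, Monday, 2030/08/19.

2030/08/19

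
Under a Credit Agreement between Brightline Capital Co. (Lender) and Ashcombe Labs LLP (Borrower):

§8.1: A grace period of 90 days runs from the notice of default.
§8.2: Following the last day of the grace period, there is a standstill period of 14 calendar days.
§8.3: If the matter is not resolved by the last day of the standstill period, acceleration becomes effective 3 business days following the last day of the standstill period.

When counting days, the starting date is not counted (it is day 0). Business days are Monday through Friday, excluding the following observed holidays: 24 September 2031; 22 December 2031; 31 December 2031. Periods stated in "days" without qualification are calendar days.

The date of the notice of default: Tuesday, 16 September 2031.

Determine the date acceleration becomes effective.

2 January 2032

The last day of the grace period: 16 September 2031 + 90 days = 15 December 2031.
The last day of the standstill period: 14 calendar days after 15 December 2031 is 29 December 2031.
From Monday, 29 December 2031, 3 business days (Dec 30, Jan 1, Jan 2, skipping weekends and the listed holiday on Dec 31) brings us to Friday, 2 January 2032, which is the date acceleration becomes effective.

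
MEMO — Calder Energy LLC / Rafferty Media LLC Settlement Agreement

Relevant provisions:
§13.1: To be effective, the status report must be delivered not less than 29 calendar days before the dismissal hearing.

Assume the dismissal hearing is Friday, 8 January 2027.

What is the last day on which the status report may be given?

Counting back 29 calendar days from 8 January 2027 gives 10 December 2026.

10 December 2026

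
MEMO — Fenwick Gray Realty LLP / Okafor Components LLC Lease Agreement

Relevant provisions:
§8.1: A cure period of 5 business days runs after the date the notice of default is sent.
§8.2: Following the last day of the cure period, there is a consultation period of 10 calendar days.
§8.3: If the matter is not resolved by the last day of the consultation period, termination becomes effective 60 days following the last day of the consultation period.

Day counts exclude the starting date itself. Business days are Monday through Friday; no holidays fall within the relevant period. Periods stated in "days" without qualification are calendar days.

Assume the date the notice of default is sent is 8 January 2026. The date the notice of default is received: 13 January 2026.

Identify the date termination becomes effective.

26 March 2026

The last day of the cure period: counting 5 business days from Thursday, 8 January 2026 (Jan 9, Jan 12, Jan 13, Jan 14, Jan 15, skipping weekends) reaches Thursday, 15 January 2026.
Adding 10 calendar days to 15 January 2026 gives 25 January 2026, which is the last day of the consultation period.
Adding 60 calendar days to 25 January 2026 gives 26 March 2026, which is the date termination becomes effective.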